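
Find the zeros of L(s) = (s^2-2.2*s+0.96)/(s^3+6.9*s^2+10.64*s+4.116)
Set numerator = 0: s^2 - 2.2*s + 0.96 = (s - 1.6)(s - 0.6) = 0 → Zeros: 0.6, 1.6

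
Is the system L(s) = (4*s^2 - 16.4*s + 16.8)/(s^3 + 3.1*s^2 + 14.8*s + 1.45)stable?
Denominator: s^3 + 3.1*s^2 + 14.8*s + 1.45 = (s + 0.1)(s^2 + 3*s + 14.5). Poles: -0.1, -1.5 + 3.5j, -1.5 - 3.5j. All Re(p)<0: Yes (stable)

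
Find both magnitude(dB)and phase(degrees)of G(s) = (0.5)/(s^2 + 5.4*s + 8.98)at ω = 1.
Substitute s = j*1: G(j1) = 0.042977 - 0.0290822j.
|G| = 20*log₁₀(sqrt(Re²+Im²)) = -25.70 dB.
∠G = atan2(Im, Re) = -34.09°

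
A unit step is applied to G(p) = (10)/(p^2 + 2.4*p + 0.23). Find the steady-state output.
FVT: lim_{t→∞} y(t) = lim_{p→0} p*Y(p) where Y(p) = G(p)/p.
= lim_{p→0} G(p) = G(0) = num(0)/den(0) = 10/0.23 = 43.48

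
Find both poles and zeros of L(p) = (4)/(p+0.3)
Set denominator = 0: p + 0.3 = 0 → Poles: -0.3
Numerator is a nonzero constant (4) → Zeros: none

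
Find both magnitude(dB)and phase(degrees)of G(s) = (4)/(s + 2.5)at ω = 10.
Substitute s = j*10: G(j10) = 0.0941176 - 0.376471j.
|G| = 20*log₁₀(sqrt(Re²+Im²)) = -8.22 dB.
∠G = atan2(Im, Re) = -75.96°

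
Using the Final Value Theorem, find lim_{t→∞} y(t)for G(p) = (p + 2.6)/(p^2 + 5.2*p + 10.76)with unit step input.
FVT: lim_{t→∞} y(t) = lim_{p→0} p*Y(p) where Y(p) = G(p)/p.
= lim_{p→0} G(p) = G(0) = num(0)/den(0) = 2.6/10.76 = 0.2416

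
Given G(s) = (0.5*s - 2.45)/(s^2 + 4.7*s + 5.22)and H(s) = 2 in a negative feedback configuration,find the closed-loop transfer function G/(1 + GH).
Closed-loop T = G/(1+GH).
Numerator: G_num * H_den = 0.5*s - 2.45.
Denominator: G_den * H_den + G_num * H_num = (s^2 + 4.7*s + 5.22) + (s - 4.9) = s^2 + 5.7*s + 0.32.
T(s) = (0.5*s - 2.45)/(s^2 + 5.7*s + 0.32)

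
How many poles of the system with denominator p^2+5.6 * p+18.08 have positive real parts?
Poles: -2.8 + 3.2j, -2.8 - 3.2j. RHP poles (Re>0): 0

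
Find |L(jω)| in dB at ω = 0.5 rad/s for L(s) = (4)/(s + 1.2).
Substitute s = j*0.5: L(j0.5) = 2.84024 - 1.18343j.
|L(j0.5)| = sqrt(Re² + Im²) = 3.077.
20*log₁₀(3.077) = 9.76 dB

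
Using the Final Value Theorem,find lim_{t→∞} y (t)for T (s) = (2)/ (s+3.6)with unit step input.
FVT: lim_{t→∞} y(t) = lim_{s→0} s*Y(s) where Y(s) = T(s)/s.
= lim_{s→0} T(s) = T(0) = num(0)/den(0) = 2/3.6 = 0.5556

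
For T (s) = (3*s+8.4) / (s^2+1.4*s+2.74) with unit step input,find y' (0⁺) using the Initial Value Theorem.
IVT: y'(0⁺) = lim_{s→∞} s²·Y(s) = lim_{s→∞} s·T(s).
deg(num) = 1, deg(den) = 2, relative degree = 1, so s·T(s) → (leading num)/(leading den) = 3/1 = 3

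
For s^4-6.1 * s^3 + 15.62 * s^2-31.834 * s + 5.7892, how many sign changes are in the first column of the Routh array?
Routh array:
s^4: [1, 15.62, 5.7892]; s^3: [-6.1, -31.834]; s^2: [10.4013, 5.7892]; s^1: [-28.4388]; s^0: [5.7892]
First column: [1, -6.1, 10.4013, -28.4388, 5.7892]. Sign changes = 4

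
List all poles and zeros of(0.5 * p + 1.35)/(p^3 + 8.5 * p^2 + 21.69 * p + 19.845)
Set denominator = 0: p^3 + 8.5*p^2 + 21.69*p + 19.845 = (p + 4.9)(p^2 + 3.6*p + 4.05) = 0 → Poles: -1.8 + 0.9j, -1.8 - 0.9j, -4.9
Set numerator = 0: 0.5*p + 1.35 = 0 → Zeros: -2.7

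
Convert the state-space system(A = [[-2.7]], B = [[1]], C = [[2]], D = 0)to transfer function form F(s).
F(s) = C(sI - A)⁻¹B + D.
Characteristic polynomial det(sI - A) = s + 2.7.
Numerator from C·adj(sI-A)·B + D·det(sI-A) = 2.
F(s) = (2)/(s + 2.7)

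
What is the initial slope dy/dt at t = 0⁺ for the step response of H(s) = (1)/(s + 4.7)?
IVT: y'(0⁺) = lim_{s→∞} s²·Y(s) = lim_{s→∞} s·H(s).
deg(num) = 0, deg(den) = 1, relative degree = 1, so s·H(s) → (leading num)/(leading den) = 1/1 = 1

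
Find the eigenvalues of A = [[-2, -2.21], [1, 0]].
Eigenvalues solve det(λI - A) = 0.
Characteristic polynomial: λ^2 + 2*λ + 2.21 = 0.
Roots: -1 + 1.1j, -1 - 1.1j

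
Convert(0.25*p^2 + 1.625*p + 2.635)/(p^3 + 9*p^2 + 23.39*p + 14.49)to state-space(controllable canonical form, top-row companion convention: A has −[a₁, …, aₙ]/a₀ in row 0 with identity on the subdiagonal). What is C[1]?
Reachable canonical form: C = numerator coefficients (right-aligned, zero-padded to length n).
num = 0.25*p^2 + 1.625*p + 2.635, C = [[0.25, 1.625, 2.635]].
C[1] = 1.625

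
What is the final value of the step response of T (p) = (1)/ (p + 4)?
FVT: lim_{t→∞} y(t) = lim_{p→0} p*Y(p) where Y(p) = T(p)/p.
= lim_{p→0} T(p) = T(0) = num(0)/den(0) = 1/4 = 0.25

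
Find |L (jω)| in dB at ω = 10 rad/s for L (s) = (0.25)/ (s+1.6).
Substitute s = j*10: L(j10) = 0.00390016 - 0.024376j.
|L(j10)| = sqrt(Re² + Im²) = 0.02469.
20*log₁₀(0.02469) = -32.15 dB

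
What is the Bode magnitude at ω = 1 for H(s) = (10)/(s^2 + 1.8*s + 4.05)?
Substitute s = j*1: H(j1) = 2.43173 - 1.43512j.
|H(j1)| = sqrt(Re² + Im²) = 2.824.
20*log₁₀(2.824) = 9.02 dB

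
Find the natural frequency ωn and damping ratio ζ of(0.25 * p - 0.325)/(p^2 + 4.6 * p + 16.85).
Underdamped: complex pole -2.3 + 3.4j. ωn = |pole| = 4.105, ζ = -Re(pole)/ωn = 0.5603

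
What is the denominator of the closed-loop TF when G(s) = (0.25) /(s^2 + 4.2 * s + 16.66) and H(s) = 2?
Characteristic poly = G_den * H_den + G_num * H_num = (s^2 + 4.2*s + 16.66) + (0.5) = s^2 + 4.2*s + 17.16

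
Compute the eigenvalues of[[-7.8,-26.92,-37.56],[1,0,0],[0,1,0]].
Eigenvalues solve det(λI - A) = 0.
Characteristic polynomial: λ^3 + 7.8*λ^2 + 26.92*λ + 37.56 = 0.
Factor: (λ + 3)(λ^2 + 4.8*λ + 12.52) = 0.
Roots: -2.4 + 2.6j, -2.4 - 2.6j, -3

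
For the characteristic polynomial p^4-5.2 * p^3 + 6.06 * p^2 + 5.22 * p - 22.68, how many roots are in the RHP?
p^4 - 5.2*p^3 + 6.06*p^2 + 5.22*p - 22.68 = (p - 3.6)(p + 1.4)(p^2 - 3*p + 4.5). Poles: -1.4, 1.5 + 1.5j, 1.5 - 1.5j, 3.6. RHP poles (Re>0): 3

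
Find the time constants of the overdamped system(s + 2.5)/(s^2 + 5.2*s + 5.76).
Overdamped: real poles at -3.6, -1.6. τ = -1/pole → τ₁ = 0.2778, τ₂ = 0.625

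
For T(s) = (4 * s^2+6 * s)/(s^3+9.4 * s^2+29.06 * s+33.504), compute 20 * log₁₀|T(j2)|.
Substitute s = j*2: T(j2) = 0.263753 + 0.297679j.
|T(j2)| = sqrt(Re² + Im²) = 0.3977.
20*log₁₀(0.3977) = -8.01 dB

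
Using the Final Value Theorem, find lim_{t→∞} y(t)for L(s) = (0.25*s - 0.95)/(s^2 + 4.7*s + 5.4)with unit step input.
FVT: lim_{t→∞} y(t) = lim_{s→0} s*Y(s) where Y(s) = L(s)/s.
= lim_{s→0} L(s) = L(0) = num(0)/den(0) = -0.95/5.4 = -0.1759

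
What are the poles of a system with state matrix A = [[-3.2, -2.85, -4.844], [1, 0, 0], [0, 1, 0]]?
Eigenvalues solve det(λI - A) = 0.
Characteristic polynomial: λ^3 + 3.2*λ^2 + 2.85*λ + 4.844 = 0.
Factor: (λ + 2.8)(λ^2 + 0.4*λ + 1.73) = 0.
Roots: -0.2 + 1.3j, -0.2 - 1.3j, -2.8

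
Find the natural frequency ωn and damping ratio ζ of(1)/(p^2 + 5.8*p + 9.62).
Underdamped: complex pole -2.9 + 1.1j. ωn = |pole| = 3.102, ζ = -Re(pole)/ωn = 0.935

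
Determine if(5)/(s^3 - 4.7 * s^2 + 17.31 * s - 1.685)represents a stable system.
Denominator: s^3 - 4.7*s^2 + 17.31*s - 1.685 = (s - 0.1)(s^2 - 4.6*s + 16.85). Poles: 0.1, 2.3 + 3.4j, 2.3 - 3.4j. All Re(p)<0: No (unstable)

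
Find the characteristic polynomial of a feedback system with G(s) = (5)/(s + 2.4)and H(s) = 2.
Characteristic poly = G_den * H_den + G_num * H_num = (s + 2.4) + (10) = s + 12.4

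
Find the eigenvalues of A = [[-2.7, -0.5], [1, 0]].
Eigenvalues solve det(λI - A) = 0.
Characteristic polynomial: λ^2 + 2.7*λ + 0.5 = 0.
Factor: (λ + 0.2)(λ + 2.5) = 0.
Roots: -0.2, -2.5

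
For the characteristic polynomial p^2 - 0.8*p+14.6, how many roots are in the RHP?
Poles: 0.4 + 3.8j, 0.4 - 3.8j. RHP poles (Re>0): 2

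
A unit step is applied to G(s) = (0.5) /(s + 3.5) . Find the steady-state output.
FVT: lim_{t→∞} y(t) = lim_{s→0} s*Y(s) where Y(s) = G(s)/s.
= lim_{s→0} G(s) = G(0) = num(0)/den(0) = 0.5/3.5 = 0.1429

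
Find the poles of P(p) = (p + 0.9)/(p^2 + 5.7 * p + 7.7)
Set denominator = 0: p^2 + 5.7*p + 7.7 = (p + 2.2)(p + 3.5) = 0 → Poles: -2.2, -3.5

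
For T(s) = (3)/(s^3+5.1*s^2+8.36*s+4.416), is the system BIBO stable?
Denominator: s^3 + 5.1*s^2 + 8.36*s + 4.416 = (s + 2.3)(s + 1.6)(s + 1.2). Poles: -1.2, -1.6, -2.3. All Re(p)<0: Yes (stable)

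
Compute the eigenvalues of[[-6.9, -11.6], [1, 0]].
Eigenvalues solve det(λI - A) = 0.
Characteristic polynomial: λ^2 + 6.9*λ + 11.6 = 0.
Factor: (λ + 4)(λ + 2.9) = 0.
Roots: -2.9, -4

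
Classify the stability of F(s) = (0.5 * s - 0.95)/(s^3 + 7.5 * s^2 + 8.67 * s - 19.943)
Denominator: s^3 + 7.5*s^2 + 8.67*s - 19.943 = (s - 1.1)(s + 4.9)(s + 3.7). Poles: -3.7, -4.9, 1.1. Unstable (1 pole(s) in RHP)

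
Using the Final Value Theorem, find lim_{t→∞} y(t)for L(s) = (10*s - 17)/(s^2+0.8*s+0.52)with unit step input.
FVT: lim_{t→∞} y(t) = lim_{s→0} s*Y(s) where Y(s) = L(s)/s.
= lim_{s→0} L(s) = L(0) = num(0)/den(0) = -17/0.52 = -32.69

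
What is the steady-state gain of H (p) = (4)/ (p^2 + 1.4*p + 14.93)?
DC gain = H(0) = num(0)/den(0) = 4/14.93 = 0.2679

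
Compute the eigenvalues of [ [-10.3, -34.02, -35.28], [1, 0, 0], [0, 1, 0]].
Eigenvalues solve det(λI - A) = 0.
Characteristic polynomial: λ^3 + 10.3*λ^2 + 34.02*λ + 35.28 = 0.
Factor: (λ + 4.2)(λ + 2.1)(λ + 4) = 0.
Roots: -2.1, -4, -4.2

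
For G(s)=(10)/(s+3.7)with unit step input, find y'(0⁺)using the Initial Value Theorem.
IVT: y'(0⁺) = lim_{s→∞} s²·Y(s) = lim_{s→∞} s·G(s).
deg(num) = 0, deg(den) = 1, relative degree = 1, so s·G(s) → (leading num)/(leading den) = 10/1 = 10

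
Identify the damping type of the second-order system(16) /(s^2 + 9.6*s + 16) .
Standard form: ωn²/(s²+2ζωn·s+ωn²) gives ωn=4, ζ=1.2.
Overdamped (ζ = 1.2 > 1)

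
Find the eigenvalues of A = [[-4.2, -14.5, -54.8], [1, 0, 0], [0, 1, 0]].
Eigenvalues solve det(λI - A) = 0.
Characteristic polynomial: λ^3 + 4.2*λ^2 + 14.5*λ + 54.8 = 0.
Factor: (λ + 4)(λ^2 + 0.2*λ + 13.7) = 0.
Roots: -0.1 + 3.7j, -0.1 - 3.7j, -4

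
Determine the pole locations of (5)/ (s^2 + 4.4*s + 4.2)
Set denominator = 0: s^2 + 4.4*s + 4.2 = (s + 1.4)(s + 3) = 0 → Poles: -1.4, -3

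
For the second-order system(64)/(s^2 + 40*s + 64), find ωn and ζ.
Standard form: ωn²/(s²+2ζωn·s+ωn²).
const=64=ωn² → ωn=8, s coeff=40=2ζωn → ζ=2.5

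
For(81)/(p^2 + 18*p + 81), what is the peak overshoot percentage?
Standard form: ωn²/(p²+2ζωn·p+ωn²) → ωn = 9, ζ = 1.
ζ ≥ 1, so the response is non-oscillatory: peak overshoot = 0%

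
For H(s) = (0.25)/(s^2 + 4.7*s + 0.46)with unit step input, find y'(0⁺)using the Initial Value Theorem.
IVT: y'(0⁺) = lim_{s→∞} s²·Y(s) = lim_{s→∞} s·H(s).
deg(num) = 0, deg(den) = 2, relative degree = 2 ≥ 2, so s·H(s) → 0. Initial slope = 0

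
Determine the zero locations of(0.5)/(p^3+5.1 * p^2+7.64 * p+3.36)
Numerator is a nonzero constant (0.5) → Zeros: none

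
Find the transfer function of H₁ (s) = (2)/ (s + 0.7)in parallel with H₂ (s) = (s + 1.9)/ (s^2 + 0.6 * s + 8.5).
Parallel: H = H₁ + H₂ = (n₁·d₂ + n₂·d₁)/(d₁·d₂).
n₁·d₂ = 2*s^2 + 1.2*s + 17. n₂·d₁ = s^2 + 2.6*s + 1.33. Sum = 3*s^2 + 3.8*s + 18.33. d₁·d₂ = s^3 + 1.3*s^2 + 8.92*s + 5.95.
H(s) = (3*s^2 + 3.8*s + 18.33)/(s^3 + 1.3*s^2 + 8.92*s + 5.95)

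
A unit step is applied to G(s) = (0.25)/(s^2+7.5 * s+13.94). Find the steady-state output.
FVT: lim_{t→∞} y(t) = lim_{s→0} s*Y(s) where Y(s) = G(s)/s.
= lim_{s→0} G(s) = G(0) = num(0)/den(0) = 0.25/13.94 = 0.01793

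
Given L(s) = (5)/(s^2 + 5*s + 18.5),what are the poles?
Set denominator = 0: s^2 + 5*s + 18.5 = 0 → Poles: -2.5 + 3.5j, -2.5 - 3.5j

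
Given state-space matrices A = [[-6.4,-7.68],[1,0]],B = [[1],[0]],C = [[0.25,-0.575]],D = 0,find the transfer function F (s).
F(s) = C(sI - A)⁻¹B + D.
Characteristic polynomial det(sI - A) = s^2 + 6.4*s + 7.68.
Numerator from C·adj(sI-A)·B + D·det(sI-A) = 0.25*s - 0.575.
F(s) = (0.25*s - 0.575)/(s^2 + 6.4*s + 7.68)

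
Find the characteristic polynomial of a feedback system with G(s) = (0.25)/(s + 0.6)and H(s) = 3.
Characteristic poly = G_den * H_den + G_num * H_num = (s + 0.6) + (0.75) = s + 1.35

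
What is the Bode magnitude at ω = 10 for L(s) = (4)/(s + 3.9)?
Substitute s = j*10: L(j10) = 0.135405 - 0.347192j.
|L(j10)| = sqrt(Re² + Im²) = 0.3727.
20*log₁₀(0.3727) = -8.57 dB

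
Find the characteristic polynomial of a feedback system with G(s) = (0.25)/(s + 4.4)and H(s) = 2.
Characteristic poly = G_den * H_den + G_num * H_num = (s + 4.4) + (0.5) = s + 4.9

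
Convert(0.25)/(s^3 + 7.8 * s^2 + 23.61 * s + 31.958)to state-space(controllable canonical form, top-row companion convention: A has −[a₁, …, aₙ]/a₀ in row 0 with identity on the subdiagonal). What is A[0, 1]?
Reachable canonical form for den = s^3 + 7.8*s^2 + 23.61*s + 31.958: top row of A = -[a₁,a₂,...,aₙ]/a₀, ones on the subdiagonal, zeros elsewhere.
A = [[-7.8, -23.61, -31.958], [1, 0, 0], [0, 1, 0]].
A[0,1] = -23.61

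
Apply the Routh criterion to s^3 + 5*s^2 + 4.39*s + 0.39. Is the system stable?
Routh array:
s^3: [1, 4.39]; s^2: [5, 0.39]; s^1: [4.312]; s^0: [0.39]
First column: [1, 5, 4.312, 0.39]. Sign changes = 0.
Yes, stable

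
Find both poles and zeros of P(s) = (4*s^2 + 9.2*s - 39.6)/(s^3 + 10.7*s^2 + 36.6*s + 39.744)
Set denominator = 0: s^3 + 10.7*s^2 + 36.6*s + 39.744 = (s + 3.6)(s + 4.8)(s + 2.3) = 0 → Poles: -2.3, -3.6, -4.8
Set numerator = 0: 4*s^2 + 9.2*s - 39.6 = 4*(s - 2.2)(s + 4.5) = 0 → Zeros: -4.5, 2.2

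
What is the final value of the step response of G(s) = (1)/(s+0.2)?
FVT: lim_{t→∞} y(t) = lim_{s→0} s*Y(s) where Y(s) = G(s)/s.
= lim_{s→0} G(s) = G(0) = num(0)/den(0) = 1/0.2 = 5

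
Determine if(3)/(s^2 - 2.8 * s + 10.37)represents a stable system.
Denominator: s^2 - 2.8*s + 10.37. Poles: 1.4 + 2.9j, 1.4 - 2.9j. All Re(p)<0: No (unstable)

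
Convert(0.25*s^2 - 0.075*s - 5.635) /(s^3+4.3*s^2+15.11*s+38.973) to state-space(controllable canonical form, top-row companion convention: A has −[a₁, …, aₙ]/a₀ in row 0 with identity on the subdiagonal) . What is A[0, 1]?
Reachable canonical form for den = s^3 + 4.3*s^2 + 15.11*s + 38.973: top row of A = -[a₁,a₂,...,aₙ]/a₀, ones on the subdiagonal, zeros elsewhere.
A = [[-4.3, -15.11, -38.973], [1, 0, 0], [0, 1, 0]].
A[0,1] = -15.11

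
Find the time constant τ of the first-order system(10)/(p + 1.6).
First-order system: τ = -1/pole. Pole = -1.6. τ = -1/(-1.6) = 0.625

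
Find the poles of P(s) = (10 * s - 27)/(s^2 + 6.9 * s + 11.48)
Set denominator = 0: s^2 + 6.9*s + 11.48 = (s + 2.8)(s + 4.1) = 0 → Poles: -2.8, -4.1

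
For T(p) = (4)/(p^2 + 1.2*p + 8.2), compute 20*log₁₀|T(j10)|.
Substitute p = j*10: T(j10) = -0.0428409 - 0.00560012j.
|T(j10)| = sqrt(Re² + Im²) = 0.04321.
20*log₁₀(0.04321) = -27.29 dB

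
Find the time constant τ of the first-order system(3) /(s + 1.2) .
First-order system: τ = -1/pole. Pole = -1.2. τ = -1/(-1.2) = 0.8333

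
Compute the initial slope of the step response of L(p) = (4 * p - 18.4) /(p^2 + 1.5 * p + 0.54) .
IVT: y'(0⁺) = lim_{p→∞} p²·Y(p) = lim_{p→∞} p·L(p).
deg(num) = 1, deg(den) = 2, relative degree = 1, so p·L(p) → (leading num)/(leading den) = 4/1 = 4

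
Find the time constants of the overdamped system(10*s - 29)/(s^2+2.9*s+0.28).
Overdamped: real poles at -0.1, -2.8. τ = -1/pole → τ₁ = 10, τ₂ = 0.3571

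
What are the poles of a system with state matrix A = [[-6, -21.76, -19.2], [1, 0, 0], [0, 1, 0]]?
Eigenvalues solve det(λI - A) = 0.
Characteristic polynomial: λ^3 + 6*λ^2 + 21.76*λ + 19.2 = 0.
Factor: (λ + 1.2)(λ^2 + 4.8*λ + 16) = 0.
Roots: -1.2, -2.4 + 3.2j, -2.4 - 3.2j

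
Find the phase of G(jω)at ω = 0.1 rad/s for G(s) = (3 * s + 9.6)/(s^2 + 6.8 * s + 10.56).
Substitute s = j*0.1: G(j0.1) = 0.908013 - 0.0300899j.
∠G(j0.1) = atan2(Im, Re) = atan2(-0.0300899, 0.908013) = -1.90°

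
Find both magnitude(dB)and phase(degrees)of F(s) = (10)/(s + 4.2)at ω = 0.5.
Substitute s = j*0.5: F(j0.5) = 2.34768 - 0.279486j.
|F| = 20*log₁₀(sqrt(Re²+Im²)) = 7.47 dB.
∠F = atan2(Im, Re) = -6.79°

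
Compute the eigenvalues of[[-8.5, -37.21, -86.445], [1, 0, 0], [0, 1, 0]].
Eigenvalues solve det(λI - A) = 0.
Characteristic polynomial: λ^3 + 8.5*λ^2 + 37.21*λ + 86.445 = 0.
Factor: (λ + 4.5)(λ^2 + 4*λ + 19.21) = 0.
Roots: -2 + 3.9j, -2 - 3.9j, -4.5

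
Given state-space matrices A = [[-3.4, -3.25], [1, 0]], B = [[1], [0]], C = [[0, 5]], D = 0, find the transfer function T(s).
T(s) = C(sI - A)⁻¹B + D.
Characteristic polynomial det(sI - A) = s^2 + 3.4*s + 3.25.
Numerator from C·adj(sI-A)·B + D·det(sI-A) = 5.
T(s) = (5)/(s^2 + 3.4*s + 3.25)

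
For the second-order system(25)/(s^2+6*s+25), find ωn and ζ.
Standard form: ωn²/(s²+2ζωn·s+ωn²).
const=25=ωn² → ωn=5, s coeff=6=2ζωn → ζ=0.6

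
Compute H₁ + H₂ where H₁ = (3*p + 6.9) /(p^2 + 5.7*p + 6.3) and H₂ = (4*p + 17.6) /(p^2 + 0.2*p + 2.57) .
Parallel: H = H₁ + H₂ = (n₁·d₂ + n₂·d₁)/(d₁·d₂).
n₁·d₂ = 3*p^3 + 7.5*p^2 + 9.09*p + 17.733. n₂·d₁ = 4*p^3 + 40.4*p^2 + 125.52*p + 110.88. Sum = 7*p^3 + 47.9*p^2 + 134.61*p + 128.613. d₁·d₂ = p^4 + 5.9*p^3 + 10.01*p^2 + 15.909*p + 16.191.
H(p) = (7*p^3 + 47.9*p^2 + 134.61*p + 128.613)/(p^4 + 5.9*p^3 + 10.01*p^2 + 15.909*p + 16.191)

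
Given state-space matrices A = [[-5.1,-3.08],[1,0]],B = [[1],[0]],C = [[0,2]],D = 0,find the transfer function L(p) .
L(p) = C(pI - A)⁻¹B + D.
Characteristic polynomial det(pI - A) = p^2 + 5.1*p + 3.08.
Numerator from C·adj(pI-A)·B + D·det(pI-A) = 2.
L(p) = (2)/(p^2 + 5.1*p + 3.08)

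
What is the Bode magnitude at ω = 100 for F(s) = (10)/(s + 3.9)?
Substitute s = j*100: F(j100) = 0.00389408 - 0.0998481j.
|F(j100)| = sqrt(Re² + Im²) = 0.09992.
20*log₁₀(0.09992) = -20.01 dB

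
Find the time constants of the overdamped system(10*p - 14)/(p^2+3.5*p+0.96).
Overdamped: real poles at -3.2, -0.3. τ = -1/pole → τ₁ = 0.3125, τ₂ = 3.333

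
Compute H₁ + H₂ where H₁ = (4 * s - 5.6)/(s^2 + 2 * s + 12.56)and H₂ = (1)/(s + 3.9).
Parallel: H = H₁ + H₂ = (n₁·d₂ + n₂·d₁)/(d₁·d₂).
n₁·d₂ = 4*s^2 + 10*s - 21.84. n₂·d₁ = s^2 + 2*s + 12.56. Sum = 5*s^2 + 12*s - 9.28. d₁·d₂ = s^3 + 5.9*s^2 + 20.36*s + 48.984.
H(s) = (5*s^2 + 12*s - 9.28)/(s^3 + 5.9*s^2 + 20.36*s + 48.984)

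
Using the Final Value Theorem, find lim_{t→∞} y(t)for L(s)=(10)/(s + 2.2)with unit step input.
FVT: lim_{t→∞} y(t) = lim_{s→0} s*Y(s) where Y(s) = L(s)/s.
= lim_{s→0} L(s) = L(0) = num(0)/den(0) = 10/2.2 = 4.545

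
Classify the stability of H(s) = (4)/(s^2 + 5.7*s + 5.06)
Denominator: s^2 + 5.7*s + 5.06 = (s + 4.6)(s + 1.1). Poles: -1.1, -4.6. Stable (all poles in LHP)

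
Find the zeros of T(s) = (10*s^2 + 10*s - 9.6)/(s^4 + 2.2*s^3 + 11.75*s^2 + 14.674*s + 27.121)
Set numerator = 0: 10*s^2 + 10*s - 9.6 = 10*(s - 0.6)(s + 1.6) = 0 → Zeros: -1.6, 0.6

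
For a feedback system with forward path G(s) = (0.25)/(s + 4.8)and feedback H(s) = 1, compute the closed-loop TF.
Closed-loop T = G/(1+GH).
Numerator: G_num * H_den = 0.25.
Denominator: G_den * H_den + G_num * H_num = (s + 4.8) + (0.25) = s + 5.05.
T(s) = (0.25)/(s + 5.05)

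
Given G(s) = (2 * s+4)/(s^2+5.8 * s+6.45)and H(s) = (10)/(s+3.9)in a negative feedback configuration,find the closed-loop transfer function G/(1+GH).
Closed-loop T = G/(1+GH).
Numerator: G_num * H_den = 2*s^2 + 11.8*s + 15.6.
Denominator: G_den * H_den + G_num * H_num = (s^3 + 9.7*s^2 + 29.07*s + 25.155) + (20*s + 40) = s^3 + 9.7*s^2 + 49.07*s + 65.155.
T(s) = (2*s^2 + 11.8*s + 15.6)/(s^3 + 9.7*s^2 + 49.07*s + 65.155)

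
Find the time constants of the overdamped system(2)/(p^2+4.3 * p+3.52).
Overdamped: real poles at -3.2, -1.1. τ = -1/pole → τ₁ = 0.3125, τ₂ = 0.9091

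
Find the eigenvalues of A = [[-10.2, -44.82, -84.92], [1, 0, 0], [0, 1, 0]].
Eigenvalues solve det(λI - A) = 0.
Characteristic polynomial: λ^3 + 10.2*λ^2 + 44.82*λ + 84.92 = 0.
Factor: (λ + 4.4)(λ^2 + 5.8*λ + 19.3) = 0.
Roots: -2.9 + 3.3j, -2.9 - 3.3j, -4.4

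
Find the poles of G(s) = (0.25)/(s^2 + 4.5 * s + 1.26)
Set denominator = 0: s^2 + 4.5*s + 1.26 = (s + 4.2)(s + 0.3) = 0 → Poles: -0.3, -4.2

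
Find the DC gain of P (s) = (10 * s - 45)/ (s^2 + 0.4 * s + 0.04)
DC gain = P(0) = num(0)/den(0) = -45/0.04 = -1125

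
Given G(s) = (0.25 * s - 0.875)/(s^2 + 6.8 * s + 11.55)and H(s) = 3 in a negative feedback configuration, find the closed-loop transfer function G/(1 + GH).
Closed-loop T = G/(1+GH).
Numerator: G_num * H_den = 0.25*s - 0.875.
Denominator: G_den * H_den + G_num * H_num = (s^2 + 6.8*s + 11.55) + (0.75*s - 2.625) = s^2 + 7.55*s + 8.925.
T(s) = (0.25*s - 0.875)/(s^2 + 7.55*s + 8.925)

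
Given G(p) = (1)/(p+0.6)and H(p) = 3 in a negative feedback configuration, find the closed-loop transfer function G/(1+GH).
Closed-loop T = G/(1+GH).
Numerator: G_num * H_den = 1.
Denominator: G_den * H_den + G_num * H_num = (p + 0.6) + (3) = p + 3.6.
T(p) = (1)/(p + 3.6)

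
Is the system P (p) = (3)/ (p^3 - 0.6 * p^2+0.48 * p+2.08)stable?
Denominator: p^3 - 0.6*p^2 + 0.48*p + 2.08 = (p + 1)(p^2 - 1.6*p + 2.08). Poles: -1, 0.8 + 1.2j, 0.8 - 1.2j. All Re(p)<0: No (unstable)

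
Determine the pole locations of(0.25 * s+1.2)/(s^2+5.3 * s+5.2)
Set denominator = 0: s^2 + 5.3*s + 5.2 = (s + 4)(s + 1.3) = 0 → Poles: -1.3, -4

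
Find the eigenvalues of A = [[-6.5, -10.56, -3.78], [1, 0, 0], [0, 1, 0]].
Eigenvalues solve det(λI - A) = 0.
Characteristic polynomial: λ^3 + 6.5*λ^2 + 10.56*λ + 3.78 = 0.
Factor: (λ + 4.2)(λ + 1.8)(λ + 0.5) = 0.
Roots: -0.5, -1.8, -4.2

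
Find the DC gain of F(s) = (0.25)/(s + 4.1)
DC gain = F(0) = num(0)/den(0) = 0.25/4.1 = 0.06098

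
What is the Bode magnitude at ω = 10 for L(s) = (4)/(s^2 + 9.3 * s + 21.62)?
Substitute s = j*10: L(j10) = -0.0211946 - 0.025148j.
|L(j10)| = sqrt(Re² + Im²) = 0.03289.
20*log₁₀(0.03289) = -29.66 dB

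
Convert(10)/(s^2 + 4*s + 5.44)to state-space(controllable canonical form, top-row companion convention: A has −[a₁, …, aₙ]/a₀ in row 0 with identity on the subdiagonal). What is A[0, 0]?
Reachable canonical form for den = s^2 + 4*s + 5.44: top row of A = -[a₁,a₂,...,aₙ]/a₀, ones on the subdiagonal, zeros elsewhere.
A = [[-4, -5.44], [1, 0]].
A[0,0] = -4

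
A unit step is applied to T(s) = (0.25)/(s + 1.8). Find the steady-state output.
FVT: lim_{t→∞} y(t) = lim_{s→0} s*Y(s) where Y(s) = T(s)/s.
= lim_{s→0} T(s) = T(0) = num(0)/den(0) = 0.25/1.8 = 0.1389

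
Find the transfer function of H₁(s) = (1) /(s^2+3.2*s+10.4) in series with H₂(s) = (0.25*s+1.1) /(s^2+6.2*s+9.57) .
Series: H = H₁ · H₂ = (n₁·n₂)/(d₁·d₂).
Num: n₁·n₂ = 0.25*s + 1.1. Den: d₁·d₂ = s^4 + 9.4*s^3 + 39.81*s^2 + 95.104*s + 99.528.
H(s) = (0.25*s + 1.1)/(s^4 + 9.4*s^3 + 39.81*s^2 + 95.104*s + 99.528)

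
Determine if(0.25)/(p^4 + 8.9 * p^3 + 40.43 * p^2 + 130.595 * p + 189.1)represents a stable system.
Denominator: p^4 + 8.9*p^3 + 40.43*p^2 + 130.595*p + 189.1 = (p + 3.1)(p + 4)(p^2 + 1.8*p + 15.25). Poles: -0.9 + 3.8j, -0.9 - 3.8j, -3.1, -4. All Re(p)<0: Yes (stable)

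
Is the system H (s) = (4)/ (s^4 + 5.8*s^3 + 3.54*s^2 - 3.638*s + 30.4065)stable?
Denominator: s^4 + 5.8*s^3 + 3.54*s^2 - 3.638*s + 30.4065 = (s + 2.9)(s + 4.5)(s^2 - 1.6*s + 2.33). Poles: -2.9, -4.5, 0.8 + 1.3j, 0.8 - 1.3j. All Re(p)<0: No (unstable)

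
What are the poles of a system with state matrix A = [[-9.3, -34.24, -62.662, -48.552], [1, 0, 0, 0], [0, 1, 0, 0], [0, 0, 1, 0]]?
Eigenvalues solve det(λI - A) = 0.
Characteristic polynomial: λ^4 + 9.3*λ^3 + 34.24*λ^2 + 62.662*λ + 48.552 = 0.
Factor: (λ + 3.5)(λ + 2.4)(λ^2 + 3.4*λ + 5.78) = 0.
Roots: -1.7 + 1.7j, -1.7 - 1.7j, -2.4, -3.5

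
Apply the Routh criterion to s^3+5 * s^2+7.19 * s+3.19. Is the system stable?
Routh array:
s^3: [1, 7.19]; s^2: [5, 3.19]; s^1: [6.552]; s^0: [3.19]
First column: [1, 5, 6.552, 3.19]. Sign changes = 0.
Yes, stable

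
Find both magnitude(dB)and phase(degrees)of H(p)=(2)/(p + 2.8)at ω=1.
Substitute p = j*1: H(j1) = 0.633484 - 0.226244j.
|H| = 20*log₁₀(sqrt(Re²+Im²)) = -3.44 dB.
∠H = atan2(Im, Re) = -19.65°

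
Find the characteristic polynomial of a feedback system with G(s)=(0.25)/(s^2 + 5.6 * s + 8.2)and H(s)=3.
Characteristic poly = G_den * H_den + G_num * H_num = (s^2 + 5.6*s + 8.2) + (0.75) = s^2 + 5.6*s + 8.95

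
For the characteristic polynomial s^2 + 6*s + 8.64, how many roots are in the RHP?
s^2 + 6*s + 8.64 = (s + 2.4)(s + 3.6). Poles: -2.4, -3.6. RHP poles (Re>0): 0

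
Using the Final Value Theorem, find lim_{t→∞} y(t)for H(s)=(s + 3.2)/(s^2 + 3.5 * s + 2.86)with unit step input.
FVT: lim_{t→∞} y(t) = lim_{s→0} s*Y(s) where Y(s) = H(s)/s.
= lim_{s→0} H(s) = H(0) = num(0)/den(0) = 3.2/2.86 = 1.119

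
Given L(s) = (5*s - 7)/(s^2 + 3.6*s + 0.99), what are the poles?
Set denominator = 0: s^2 + 3.6*s + 0.99 = (s + 0.3)(s + 3.3) = 0 → Poles: -0.3, -3.3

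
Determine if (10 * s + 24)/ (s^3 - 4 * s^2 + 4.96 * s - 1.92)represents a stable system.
Denominator: s^3 - 4*s^2 + 4.96*s - 1.92 = (s - 1.2)(s - 0.8)(s - 2). Poles: 0.8, 1.2, 2. All Re(p)<0: No (unstable)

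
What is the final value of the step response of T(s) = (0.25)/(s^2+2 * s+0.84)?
FVT: lim_{t→∞} y(t) = lim_{s→0} s*Y(s) where Y(s) = T(s)/s.
= lim_{s→0} T(s) = T(0) = num(0)/den(0) = 0.25/0.84 = 0.2976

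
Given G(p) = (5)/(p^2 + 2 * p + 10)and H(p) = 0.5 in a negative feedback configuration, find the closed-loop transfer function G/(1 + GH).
Closed-loop T = G/(1+GH).
Numerator: G_num * H_den = 5.
Denominator: G_den * H_den + G_num * H_num = (p^2 + 2*p + 10) + (2.5) = p^2 + 2*p + 12.5.
T(p) = (5)/(p^2 + 2*p + 12.5)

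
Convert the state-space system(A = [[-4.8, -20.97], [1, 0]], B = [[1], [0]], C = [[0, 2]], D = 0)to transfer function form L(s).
L(s) = C(sI - A)⁻¹B + D.
Characteristic polynomial det(sI - A) = s^2 + 4.8*s + 20.97.
Numerator from C·adj(sI-A)·B + D·det(sI-A) = 2.
L(s) = (2)/(s^2 + 4.8*s + 20.97)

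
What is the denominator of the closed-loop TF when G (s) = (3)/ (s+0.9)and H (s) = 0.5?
Characteristic poly = G_den * H_den + G_num * H_num = (s + 0.9) + (1.5) = s + 2.4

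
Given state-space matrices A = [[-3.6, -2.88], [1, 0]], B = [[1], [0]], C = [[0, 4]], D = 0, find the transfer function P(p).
P(p) = C(pI - A)⁻¹B + D.
Characteristic polynomial det(pI - A) = p^2 + 3.6*p + 2.88.
Numerator from C·adj(pI-A)·B + D·det(pI-A) = 4.
P(p) = (4)/(p^2 + 3.6*p + 2.88)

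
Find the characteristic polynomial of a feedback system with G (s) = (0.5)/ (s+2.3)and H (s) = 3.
Characteristic poly = G_den * H_den + G_num * H_num = (s + 2.3) + (1.5) = s + 3.8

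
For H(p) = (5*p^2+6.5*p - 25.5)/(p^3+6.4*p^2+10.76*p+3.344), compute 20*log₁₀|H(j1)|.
Substitute p = j*1: H(j1) = 1.49764 + 2.65607j.
|H(j1)| = sqrt(Re² + Im²) = 3.049.
20*log₁₀(3.049) = 9.68 dB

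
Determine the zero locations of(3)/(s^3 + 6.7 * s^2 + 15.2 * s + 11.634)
Numerator is a nonzero constant (3) → Zeros: none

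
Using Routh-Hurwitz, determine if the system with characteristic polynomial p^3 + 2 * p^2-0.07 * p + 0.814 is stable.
Routh array:
p^3: [1, -0.07]; p^2: [2, 0.814]; p^1: [-0.477]; p^0: [0.814]
First column: [1, 2, -0.477, 0.814]. Sign changes = 2.
No, unstable (2 RHP root(s))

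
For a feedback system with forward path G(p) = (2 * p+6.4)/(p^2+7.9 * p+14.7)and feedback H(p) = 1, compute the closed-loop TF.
Closed-loop T = G/(1+GH).
Numerator: G_num * H_den = 2*p + 6.4.
Denominator: G_den * H_den + G_num * H_num = (p^2 + 7.9*p + 14.7) + (2*p + 6.4) = p^2 + 9.9*p + 21.1.
T(p) = (2*p + 6.4)/(p^2 + 9.9*p + 21.1)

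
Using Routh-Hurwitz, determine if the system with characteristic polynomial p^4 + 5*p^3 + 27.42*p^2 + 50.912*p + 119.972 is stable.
Routh array:
p^4: [1, 27.42, 119.972]; p^3: [5, 50.912]; p^2: [17.2376, 119.972]; p^1: [16.1125]; p^0: [119.972]
First column: [1, 5, 17.2376, 16.1125, 119.972]. Sign changes = 0.
Yes, stable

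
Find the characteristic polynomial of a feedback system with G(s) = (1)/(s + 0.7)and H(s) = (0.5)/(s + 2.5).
Characteristic poly = G_den * H_den + G_num * H_num = (s^2 + 3.2*s + 1.75) + (0.5) = s^2 + 3.2*s + 2.25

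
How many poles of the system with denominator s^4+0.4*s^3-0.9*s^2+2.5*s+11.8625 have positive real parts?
s^4 + 0.4*s^3 - 0.9*s^2 + 2.5*s + 11.8625 = (s^2 - 2.6*s + 3.65)(s^2 + 3*s + 3.25). Poles: -1.5 + 1j, -1.5 - 1j, 1.3 + 1.4j, 1.3 - 1.4j. RHP poles (Re>0): 2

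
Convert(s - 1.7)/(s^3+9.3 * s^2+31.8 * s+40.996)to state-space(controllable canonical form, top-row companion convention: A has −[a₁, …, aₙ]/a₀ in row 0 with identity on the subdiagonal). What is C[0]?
Reachable canonical form: C = numerator coefficients (right-aligned, zero-padded to length n).
num = s - 1.7, C = [[0, 1, -1.7]].
C[0] = 0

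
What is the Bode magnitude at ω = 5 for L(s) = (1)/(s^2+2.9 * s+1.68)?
Substitute s = j*5: L(j5) = -0.0309254 - 0.0192289j.
|L(j5)| = sqrt(Re² + Im²) = 0.03642.
20*log₁₀(0.03642) = -28.77 dB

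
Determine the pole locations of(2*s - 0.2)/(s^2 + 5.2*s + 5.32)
Set denominator = 0: s^2 + 5.2*s + 5.32 = (s + 3.8)(s + 1.4) = 0 → Poles: -1.4, -3.8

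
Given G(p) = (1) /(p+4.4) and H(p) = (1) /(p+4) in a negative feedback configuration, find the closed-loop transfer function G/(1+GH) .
Closed-loop T = G/(1+GH).
Numerator: G_num * H_den = p + 4.
Denominator: G_den * H_den + G_num * H_num = (p^2 + 8.4*p + 17.6) + (1) = p^2 + 8.4*p + 18.6.
T(p) = (p + 4)/(p^2 + 8.4*p + 18.6)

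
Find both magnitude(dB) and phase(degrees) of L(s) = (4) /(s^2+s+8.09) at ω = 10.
Substitute s = j*10: L(j10) = -0.0430117 - 0.00467976j.
|L| = 20*log₁₀(sqrt(Re²+Im²)) = -27.28 dB.
∠L = atan2(Im, Re) = -173.79°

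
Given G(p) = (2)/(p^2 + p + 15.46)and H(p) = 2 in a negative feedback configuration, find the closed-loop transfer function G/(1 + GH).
Closed-loop T = G/(1+GH).
Numerator: G_num * H_den = 2.
Denominator: G_den * H_den + G_num * H_num = (p^2 + p + 15.46) + (4) = p^2 + p + 19.46.
T(p) = (2)/(p^2 + p + 19.46)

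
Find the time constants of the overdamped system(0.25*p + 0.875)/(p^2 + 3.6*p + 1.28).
Overdamped: real poles at -0.4, -3.2. τ = -1/pole → τ₁ = 2.5, τ₂ = 0.3125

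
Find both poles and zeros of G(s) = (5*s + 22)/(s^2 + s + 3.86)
Set denominator = 0: s^2 + s + 3.86 = 0 → Poles: -0.5 + 1.9j, -0.5 - 1.9j
Set numerator = 0: 5*s + 22 = 0 → Zeros: -4.4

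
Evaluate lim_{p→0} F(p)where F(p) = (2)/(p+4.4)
DC gain = F(0) = num(0)/den(0) = 2/4.4 = 0.4545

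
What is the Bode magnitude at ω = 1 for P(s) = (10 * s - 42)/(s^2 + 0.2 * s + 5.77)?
Substitute s = j*1: P(j1) = -8.70183 + 2.46129j.
|P(j1)| = sqrt(Re² + Im²) = 9.043.
20*log₁₀(9.043) = 19.13 dB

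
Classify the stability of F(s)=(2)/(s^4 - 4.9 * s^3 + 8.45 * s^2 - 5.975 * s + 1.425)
Denominator: s^4 - 4.9*s^3 + 8.45*s^2 - 5.975*s + 1.425 = (s - 1.9)(s - 1.5)(s - 1)(s - 0.5). Poles: 0.5, 1, 1.5, 1.9. Unstable (4 pole(s) in RHP)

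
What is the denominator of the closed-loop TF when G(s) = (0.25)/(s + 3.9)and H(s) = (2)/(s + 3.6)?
Characteristic poly = G_den * H_den + G_num * H_num = (s^2 + 7.5*s + 14.04) + (0.5) = s^2 + 7.5*s + 14.54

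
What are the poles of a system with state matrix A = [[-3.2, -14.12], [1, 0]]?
Eigenvalues solve det(λI - A) = 0.
Characteristic polynomial: λ^2 + 3.2*λ + 14.12 = 0.
Roots: -1.6 + 3.4j, -1.6 - 3.4j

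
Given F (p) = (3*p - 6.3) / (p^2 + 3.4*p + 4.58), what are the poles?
Set denominator = 0: p^2 + 3.4*p + 4.58 = 0 → Poles: -1.7 + 1.3j, -1.7 - 1.3j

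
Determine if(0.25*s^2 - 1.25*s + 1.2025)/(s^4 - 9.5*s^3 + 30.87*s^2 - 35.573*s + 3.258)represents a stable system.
Denominator: s^4 - 9.5*s^3 + 30.87*s^2 - 35.573*s + 3.258 = (s - 0.1)(s - 3.6)(s^2 - 5.8*s + 9.05). Poles: 0.1, 2.9 + 0.8j, 2.9 - 0.8j, 3.6. All Re(p)<0: No (unstable)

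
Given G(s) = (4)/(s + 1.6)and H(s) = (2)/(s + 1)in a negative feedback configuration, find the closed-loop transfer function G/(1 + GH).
Closed-loop T = G/(1+GH).
Numerator: G_num * H_den = 4*s + 4.
Denominator: G_den * H_den + G_num * H_num = (s^2 + 2.6*s + 1.6) + (8) = s^2 + 2.6*s + 9.6.
T(s) = (4*s + 4)/(s^2 + 2.6*s + 9.6)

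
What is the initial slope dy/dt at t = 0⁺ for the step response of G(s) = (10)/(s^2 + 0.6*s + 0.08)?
IVT: y'(0⁺) = lim_{s→∞} s²·Y(s) = lim_{s→∞} s·G(s).
deg(num) = 0, deg(den) = 2, relative degree = 2 ≥ 2, so s·G(s) → 0. Initial slope = 0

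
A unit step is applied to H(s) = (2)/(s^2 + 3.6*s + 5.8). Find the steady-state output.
FVT: lim_{t→∞} y(t) = lim_{s→0} s*Y(s) where Y(s) = H(s)/s.
= lim_{s→0} H(s) = H(0) = num(0)/den(0) = 2/5.8 = 0.3448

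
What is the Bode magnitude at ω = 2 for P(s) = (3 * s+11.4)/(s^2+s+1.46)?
Substitute s = j*2: P(j2) = -1.62234 - 3.63963j.
|P(j2)| = sqrt(Re² + Im²) = 3.985.
20*log₁₀(3.985) = 12.01 dB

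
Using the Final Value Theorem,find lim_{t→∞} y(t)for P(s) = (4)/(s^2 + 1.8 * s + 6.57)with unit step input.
FVT: lim_{t→∞} y(t) = lim_{s→0} s*Y(s) where Y(s) = P(s)/s.
= lim_{s→0} P(s) = P(0) = num(0)/den(0) = 4/6.57 = 0.6088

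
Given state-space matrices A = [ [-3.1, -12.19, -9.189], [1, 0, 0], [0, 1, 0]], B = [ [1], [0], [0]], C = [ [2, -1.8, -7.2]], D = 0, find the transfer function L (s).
L(s) = C(sI - A)⁻¹B + D.
Characteristic polynomial det(sI - A) = s^3 + 3.1*s^2 + 12.19*s + 9.189.
Numerator from C·adj(sI-A)·B + D·det(sI-A) = 2*s^2 - 1.8*s - 7.2.
L(s) = (2*s^2 - 1.8*s - 7.2)/(s^3 + 3.1*s^2 + 12.19*s + 9.189)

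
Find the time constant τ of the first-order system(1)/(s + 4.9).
First-order system: τ = -1/pole. Pole = -4.9. τ = -1/(-4.9) = 0.2041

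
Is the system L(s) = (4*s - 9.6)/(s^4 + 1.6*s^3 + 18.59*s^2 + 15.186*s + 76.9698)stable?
Denominator: s^4 + 1.6*s^3 + 18.59*s^2 + 15.186*s + 76.9698 = (s^2 + 0.6*s + 10.98)(s^2 + s + 7.01). Poles: -0.3 + 3.3j, -0.3 - 3.3j, -0.5 + 2.6j, -0.5 - 2.6j. All Re(p)<0: Yes (stable)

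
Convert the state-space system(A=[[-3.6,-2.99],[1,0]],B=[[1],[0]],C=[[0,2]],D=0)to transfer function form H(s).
H(s) = C(sI - A)⁻¹B + D.
Characteristic polynomial det(sI - A) = s^2 + 3.6*s + 2.99.
Numerator from C·adj(sI-A)·B + D·det(sI-A) = 2.
H(s) = (2)/(s^2 + 3.6*s + 2.99)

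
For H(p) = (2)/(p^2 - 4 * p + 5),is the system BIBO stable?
Denominator: p^2 - 4*p + 5. Poles: 2 + 1j, 2 - 1j. All Re(p)<0: No (unstable)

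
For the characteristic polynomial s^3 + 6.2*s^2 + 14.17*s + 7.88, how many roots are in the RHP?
s^3 + 6.2*s^2 + 14.17*s + 7.88 = (s + 0.8)(s^2 + 5.4*s + 9.85). Poles: -0.8, -2.7 + 1.6j, -2.7 - 1.6j. RHP poles (Re>0): 0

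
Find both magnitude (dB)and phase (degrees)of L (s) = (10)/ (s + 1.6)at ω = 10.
Substitute s = j*10: L(j10) = 0.156006 - 0.975039j.
|L| = 20*log₁₀(sqrt(Re²+Im²)) = -0.11 dB.
∠L = atan2(Im, Re) = -80.91°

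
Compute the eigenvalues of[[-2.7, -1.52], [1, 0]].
Eigenvalues solve det(λI - A) = 0.
Characteristic polynomial: λ^2 + 2.7*λ + 1.52 = 0.
Factor: (λ + 1.9)(λ + 0.8) = 0.
Roots: -0.8, -1.9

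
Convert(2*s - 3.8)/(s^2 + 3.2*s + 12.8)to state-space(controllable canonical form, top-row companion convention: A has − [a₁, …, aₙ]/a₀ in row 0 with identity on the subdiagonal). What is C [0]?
Reachable canonical form: C = numerator coefficients (right-aligned, zero-padded to length n).
num = 2*s - 3.8, C = [[2, -3.8]].
C[0] = 2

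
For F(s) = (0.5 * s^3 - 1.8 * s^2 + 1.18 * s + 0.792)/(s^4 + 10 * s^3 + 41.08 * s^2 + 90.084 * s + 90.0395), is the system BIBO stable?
Denominator: s^4 + 10*s^3 + 41.08*s^2 + 90.084*s + 90.0395 = (s + 3.1)(s + 3.7)(s^2 + 3.2*s + 7.85). Poles: -1.6 + 2.3j, -1.6 - 2.3j, -3.1, -3.7. All Re(p)<0: Yes (stable)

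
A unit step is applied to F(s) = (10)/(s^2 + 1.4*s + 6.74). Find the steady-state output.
FVT: lim_{t→∞} y(t) = lim_{s→0} s*Y(s) where Y(s) = F(s)/s.
= lim_{s→0} F(s) = F(0) = num(0)/den(0) = 10/6.74 = 1.484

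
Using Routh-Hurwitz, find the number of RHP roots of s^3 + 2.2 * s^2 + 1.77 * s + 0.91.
Routh array:
s^3: [1, 1.77]; s^2: [2.2, 0.91]; s^1: [1.35636]; s^0: [0.91]
First column: [1, 2.2, 1.35636, 0.91]. Sign changes = RHP roots = 0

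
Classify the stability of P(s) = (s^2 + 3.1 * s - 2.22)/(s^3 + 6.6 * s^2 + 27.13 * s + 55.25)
Denominator: s^3 + 6.6*s^2 + 27.13*s + 55.25 = (s + 3.4)(s^2 + 3.2*s + 16.25). Poles: -1.6 + 3.7j, -1.6 - 3.7j, -3.4. Stable (all poles in LHP)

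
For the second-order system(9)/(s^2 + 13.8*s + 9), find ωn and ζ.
Standard form: ωn²/(s²+2ζωn·s+ωn²).
const=9=ωn² → ωn=3, s coeff=13.8=2ζωn → ζ=2.3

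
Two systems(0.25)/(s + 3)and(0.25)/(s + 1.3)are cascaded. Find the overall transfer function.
Series: H = H₁ · H₂ = (n₁·n₂)/(d₁·d₂).
Num: n₁·n₂ = 0.0625. Den: d₁·d₂ = s^2 + 4.3*s + 3.9.
H(s) = (0.0625)/(s^2 + 4.3*s + 3.9)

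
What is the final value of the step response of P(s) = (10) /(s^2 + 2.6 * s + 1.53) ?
FVT: lim_{t→∞} y(t) = lim_{s→0} s*Y(s) where Y(s) = P(s)/s.
= lim_{s→0} P(s) = P(0) = num(0)/den(0) = 10/1.53 = 6.536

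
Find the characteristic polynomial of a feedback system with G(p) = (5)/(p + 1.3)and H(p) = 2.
Characteristic poly = G_den * H_den + G_num * H_num = (p + 1.3) + (10) = p + 11.3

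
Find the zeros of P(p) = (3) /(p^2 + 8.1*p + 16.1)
Numerator is a nonzero constant (3) → Zeros: none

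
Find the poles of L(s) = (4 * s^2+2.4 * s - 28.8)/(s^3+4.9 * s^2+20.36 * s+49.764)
Set denominator = 0: s^3 + 4.9*s^2 + 20.36*s + 49.764 = (s + 3.3)(s^2 + 1.6*s + 15.08) = 0 → Poles: -0.8 + 3.8j, -0.8 - 3.8j, -3.3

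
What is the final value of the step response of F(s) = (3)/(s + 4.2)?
FVT: lim_{t→∞} y(t) = lim_{s→0} s*Y(s) where Y(s) = F(s)/s.
= lim_{s→0} F(s) = F(0) = num(0)/den(0) = 3/4.2 = 0.7143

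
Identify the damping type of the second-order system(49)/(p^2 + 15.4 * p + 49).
Standard form: ωn²/(p²+2ζωn·p+ωn²) gives ωn=7, ζ=1.1.
Overdamped (ζ = 1.1 > 1)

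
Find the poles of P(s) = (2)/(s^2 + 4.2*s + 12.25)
Set denominator = 0: s^2 + 4.2*s + 12.25 = 0 → Poles: -2.1 + 2.8j, -2.1 - 2.8j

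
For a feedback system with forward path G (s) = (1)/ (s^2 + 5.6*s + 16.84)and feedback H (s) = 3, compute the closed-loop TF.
Closed-loop T = G/(1+GH).
Numerator: G_num * H_den = 1.
Denominator: G_den * H_den + G_num * H_num = (s^2 + 5.6*s + 16.84) + (3) = s^2 + 5.6*s + 19.84.
T(s) = (1)/(s^2 + 5.6*s + 19.84)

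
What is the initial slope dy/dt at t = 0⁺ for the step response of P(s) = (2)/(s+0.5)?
IVT: y'(0⁺) = lim_{s→∞} s²·Y(s) = lim_{s→∞} s·P(s).
deg(num) = 0, deg(den) = 1, relative degree = 1, so s·P(s) → (leading num)/(leading den) = 2/1 = 2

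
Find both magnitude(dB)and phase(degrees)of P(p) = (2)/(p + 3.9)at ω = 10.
Substitute p = j*10: P(j10) = 0.0677025 - 0.173596j.
|P| = 20*log₁₀(sqrt(Re²+Im²)) = -14.59 dB.
∠P = atan2(Im, Re) = -68.69°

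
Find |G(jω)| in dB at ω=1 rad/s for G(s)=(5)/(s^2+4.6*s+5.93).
Substitute s = j*1: G(j1) = 0.542176 - 0.505885j.
|G(j1)| = sqrt(Re² + Im²) = 0.7415.
20*log₁₀(0.7415) = -2.60 dB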